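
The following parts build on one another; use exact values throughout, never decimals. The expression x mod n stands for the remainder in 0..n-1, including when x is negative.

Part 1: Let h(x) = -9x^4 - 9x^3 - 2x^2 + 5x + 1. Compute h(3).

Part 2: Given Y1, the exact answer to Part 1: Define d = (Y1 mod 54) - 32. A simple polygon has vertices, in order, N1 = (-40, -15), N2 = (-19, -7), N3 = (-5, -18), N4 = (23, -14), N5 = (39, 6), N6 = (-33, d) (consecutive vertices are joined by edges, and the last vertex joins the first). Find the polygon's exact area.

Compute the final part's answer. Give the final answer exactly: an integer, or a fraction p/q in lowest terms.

3743/2

Part 1: -9*(3)^4 - 9*(3)^3 - 2*(3)^2 + 5*(3)^1 + 1 = (-729) + (-243) + (-18) + (15) + (1) = -974; answer -974
Part 2: Y1 = -974; d = 20; cross terms: (-40*-7 - -19*-15)=-5, (-19*-18 - -5*-7)=307, (-5*-14 - 23*-18)=484, (23*6 - 39*-14)=684, (39*20 - -33*6)=978, (-33*-15 - -40*20)=1295; twice the area = |3743| = 3743; area = 3743/2; answer 3743/2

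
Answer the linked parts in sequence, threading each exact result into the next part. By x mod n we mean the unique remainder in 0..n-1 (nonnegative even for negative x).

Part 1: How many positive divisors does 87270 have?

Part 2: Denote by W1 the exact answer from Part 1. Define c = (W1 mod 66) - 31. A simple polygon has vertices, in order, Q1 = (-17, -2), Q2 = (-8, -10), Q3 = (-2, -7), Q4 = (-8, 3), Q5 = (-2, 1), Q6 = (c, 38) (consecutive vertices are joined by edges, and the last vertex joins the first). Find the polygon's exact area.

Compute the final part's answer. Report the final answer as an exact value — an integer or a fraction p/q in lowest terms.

741/2

Part 1: 87270 = 2 * 3 * 5 * 2909; number of divisors = (1+1) * (1+1) * (1+1) * (1+1) = 16; answer 16
Part 2: W1 = 16; c = -15; cross terms: (-17*-10 - -8*-2)=154, (-8*-7 - -2*-10)=36, (-2*3 - -8*-7)=-62, (-8*1 - -2*3)=-2, (-2*38 - -15*1)=-61, (-15*-2 - -17*38)=676; twice the area = |741| = 741; area = 741/2; answer 741/2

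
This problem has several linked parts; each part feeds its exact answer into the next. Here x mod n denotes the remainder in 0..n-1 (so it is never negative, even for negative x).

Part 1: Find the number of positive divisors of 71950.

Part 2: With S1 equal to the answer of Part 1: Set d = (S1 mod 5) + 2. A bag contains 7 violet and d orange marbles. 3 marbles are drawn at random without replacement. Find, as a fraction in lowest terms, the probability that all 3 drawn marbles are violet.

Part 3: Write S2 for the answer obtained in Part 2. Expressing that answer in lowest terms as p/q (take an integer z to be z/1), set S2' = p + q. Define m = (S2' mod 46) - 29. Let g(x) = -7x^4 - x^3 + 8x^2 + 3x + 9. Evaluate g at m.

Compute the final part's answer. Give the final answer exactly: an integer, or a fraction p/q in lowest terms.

-102808

Part 1: 71950 = 2 * 5^2 * 1439; number of divisors = (1+1) * (2+1) * (1+1) = 12; answer 12
Part 2: S1 = 12; d = 4; total draws C(11,3) = 165; favorable C(7,3) = 35; P = 7/33; answer 7/33
Part 3: S2 = 7/33; threaded value p + q = 40; m = 11; -7*(11)^4 - 1*(11)^3 + 8*(11)^2 + 3*(11)^1 + 9 = (-102487) + (-1331) + (968) + (33) + (9) = -102808; answer -102808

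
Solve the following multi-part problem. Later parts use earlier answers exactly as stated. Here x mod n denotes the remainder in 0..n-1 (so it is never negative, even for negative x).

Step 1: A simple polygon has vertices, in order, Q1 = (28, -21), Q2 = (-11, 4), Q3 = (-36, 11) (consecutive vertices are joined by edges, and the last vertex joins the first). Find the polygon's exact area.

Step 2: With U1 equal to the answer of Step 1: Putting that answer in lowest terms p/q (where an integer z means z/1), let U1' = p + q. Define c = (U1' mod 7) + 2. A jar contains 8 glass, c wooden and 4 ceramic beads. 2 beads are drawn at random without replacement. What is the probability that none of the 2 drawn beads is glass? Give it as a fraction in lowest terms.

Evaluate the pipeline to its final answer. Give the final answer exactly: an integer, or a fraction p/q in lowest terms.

7/30

Step 1: cross terms: (28*4 - -11*-21)=-119, (-11*11 - -36*4)=23, (-36*-21 - 28*11)=448; twice the area = |352| = 352; area = 176; answer 176
Step 2: U1 = 176; threaded value p + q = 177; c = 4; total draws C(16,2) = 120; favorable C(8,2) = 28; P = 7/30; answer 7/30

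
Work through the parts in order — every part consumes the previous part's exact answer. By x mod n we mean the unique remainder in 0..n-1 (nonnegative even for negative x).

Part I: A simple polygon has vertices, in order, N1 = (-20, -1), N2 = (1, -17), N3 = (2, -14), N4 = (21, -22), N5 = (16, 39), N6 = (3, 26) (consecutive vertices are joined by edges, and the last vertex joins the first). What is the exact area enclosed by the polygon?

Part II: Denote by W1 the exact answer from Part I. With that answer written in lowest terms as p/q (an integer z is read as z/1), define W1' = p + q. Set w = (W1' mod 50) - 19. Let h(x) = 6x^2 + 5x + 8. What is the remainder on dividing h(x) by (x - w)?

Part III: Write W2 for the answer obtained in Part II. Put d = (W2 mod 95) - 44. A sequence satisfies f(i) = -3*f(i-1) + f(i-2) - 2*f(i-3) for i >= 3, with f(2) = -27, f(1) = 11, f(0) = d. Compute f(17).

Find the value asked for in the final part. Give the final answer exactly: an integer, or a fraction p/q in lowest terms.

Part I: cross terms: (-20*-17 - 1*-1)=341, (1*-14 - 2*-17)=20, (2*-22 - 21*-14)=250, (21*39 - 16*-22)=1171, (16*26 - 3*39)=299, (3*-1 - -20*26)=517; twice the area = |2598| = 2598; area = 1299; answer 1299
Part II: W1 = 1299; threaded value p + q = 1300; w = -19; remainder = value at the root: 6*(-19)^2 + 5*(-19)^1 + 8 = (2166) + (-95) + (8) = 2079; answer 2079
Part III: W2 = 2079; d = 40; f(3) = -3*(-27) + 1*(11) - 2*(40) = 12; iterating: f(3)=12, f(4)=-85, f(5)=321, f(6)=-1072, f(7)=3707, f(8)=-12835, f(9)=44356, f(10)=-153317, f(11)=529977, f(12)=-1831960, f(13)=6332491, f(14)=-21889387, f(15)=75664572, f(16)=-261548085, f(17)=904087601; answer 904087601

904087601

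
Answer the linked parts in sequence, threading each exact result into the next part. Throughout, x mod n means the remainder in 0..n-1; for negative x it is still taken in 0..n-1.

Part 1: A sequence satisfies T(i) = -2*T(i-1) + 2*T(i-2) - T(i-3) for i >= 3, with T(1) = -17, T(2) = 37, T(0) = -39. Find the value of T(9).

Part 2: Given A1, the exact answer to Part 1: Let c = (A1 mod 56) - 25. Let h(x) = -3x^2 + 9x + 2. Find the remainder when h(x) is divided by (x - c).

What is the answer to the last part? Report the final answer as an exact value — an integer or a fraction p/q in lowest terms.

-1792

Part 1: T(3) = -2*(37) + 2*(-17) - 1*(-39) = -69; iterating: T(3)=-69, T(4)=229, T(5)=-633, T(6)=1793, T(7)=-5081, T(8)=14381, T(9)=-40717; answer -40717
Part 2: A1 = -40717; c = 26; remainder = value at the root: -3*(26)^2 + 9*(26)^1 + 2 = (-2028) + (234) + (2) = -1792; answer -1792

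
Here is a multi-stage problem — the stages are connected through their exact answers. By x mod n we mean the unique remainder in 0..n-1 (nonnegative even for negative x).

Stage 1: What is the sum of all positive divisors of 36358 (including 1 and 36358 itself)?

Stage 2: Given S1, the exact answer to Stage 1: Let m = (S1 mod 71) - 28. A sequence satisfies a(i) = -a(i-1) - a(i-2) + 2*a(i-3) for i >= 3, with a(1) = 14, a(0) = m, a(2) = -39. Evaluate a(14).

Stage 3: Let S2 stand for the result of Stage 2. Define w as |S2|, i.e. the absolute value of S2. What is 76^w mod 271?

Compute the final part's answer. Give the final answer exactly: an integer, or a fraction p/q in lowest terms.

Stage 1: 36358 = 2 * 7^3 * 53; sigma = (1 + 2) * (1 + 7 + 49 + 343) * (1 + 53) = 3 * 400 * 54 = 64800; answer 64800
Stage 2: S1 = 64800; m = 20; a(3) = -1*(-39) - 1*(14) + 2*(20) = 65; iterating: a(3)=65, a(4)=2, a(5)=-145, a(6)=273, a(7)=-124, a(8)=-439, a(9)=1109, a(10)=-918, a(11)=-1069, a(12)=4205, a(13)=-4972, a(14)=-1371; answer -1371
Stage 3: S2 = -1371; w = 1371; squarings mod 271: 76^1=76, 76^2=85, 76^4=179, 76^8=63, 76^16=175, 76^32=2, 76^64=4, 76^128=16, 76^256=256, 76^512=225, 76^1024=219; 76^1371 = 76^1 * 76^2 * 76^8 * 76^16 * 76^64 * 76^256 * 76^1024 = 236 (mod 271); answer 236

236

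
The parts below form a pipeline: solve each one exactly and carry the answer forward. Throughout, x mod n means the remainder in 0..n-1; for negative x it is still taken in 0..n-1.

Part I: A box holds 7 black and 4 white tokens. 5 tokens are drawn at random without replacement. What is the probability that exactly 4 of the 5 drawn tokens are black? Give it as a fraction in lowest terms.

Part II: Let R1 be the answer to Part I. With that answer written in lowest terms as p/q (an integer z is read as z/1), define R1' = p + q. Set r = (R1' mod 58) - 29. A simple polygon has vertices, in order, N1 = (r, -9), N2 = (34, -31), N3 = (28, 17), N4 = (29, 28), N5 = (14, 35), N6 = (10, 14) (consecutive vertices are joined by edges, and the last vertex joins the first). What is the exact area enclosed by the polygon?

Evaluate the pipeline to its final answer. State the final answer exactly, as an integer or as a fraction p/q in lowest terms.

Part I: total draws C(11,5) = 462; favorable C(7,4)*C(4,1) = 140; P = 10/33; answer 10/33
Part II: R1 = 10/33; threaded value p + q = 43; r = 14; cross terms: (14*-31 - 34*-9)=-128, (34*17 - 28*-31)=1446, (28*28 - 29*17)=291, (29*35 - 14*28)=623, (14*14 - 10*35)=-154, (10*-9 - 14*14)=-286; twice the area = |1792| = 1792; area = 896; answer 896

896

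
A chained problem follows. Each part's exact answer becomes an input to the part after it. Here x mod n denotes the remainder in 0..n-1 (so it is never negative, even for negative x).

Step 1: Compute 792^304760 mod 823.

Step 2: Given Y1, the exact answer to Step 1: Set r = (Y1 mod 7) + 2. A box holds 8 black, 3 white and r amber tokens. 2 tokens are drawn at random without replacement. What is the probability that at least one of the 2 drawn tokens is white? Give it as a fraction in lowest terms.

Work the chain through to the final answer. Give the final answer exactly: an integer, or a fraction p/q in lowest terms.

36/91

Step 1: squarings mod 823: 792^1=792, 792^2=138, 792^4=115, 792^8=57, 792^16=780, 792^32=203, 792^64=59, 792^128=189, 792^256=332, 792^512=765, 792^1024=72, 792^2048=246, 792^4096=437, 792^8192=33, 792^16384=266, 792^32768=801, 792^65536=484, 792^131072=524, 792^262144=517; 792^304760 = 792^8 * 792^16 * 792^32 * 792^64 * 792^512 * 792^1024 * 792^8192 * 792^32768 * 792^262144 = 743 (mod 823); answer 743
Step 2: Y1 = 743; r = 3; total draws C(14,2) = 91; complement C(11,2) = 55; favorable 91 - 55 = 36; P = 36/91; answer 36/91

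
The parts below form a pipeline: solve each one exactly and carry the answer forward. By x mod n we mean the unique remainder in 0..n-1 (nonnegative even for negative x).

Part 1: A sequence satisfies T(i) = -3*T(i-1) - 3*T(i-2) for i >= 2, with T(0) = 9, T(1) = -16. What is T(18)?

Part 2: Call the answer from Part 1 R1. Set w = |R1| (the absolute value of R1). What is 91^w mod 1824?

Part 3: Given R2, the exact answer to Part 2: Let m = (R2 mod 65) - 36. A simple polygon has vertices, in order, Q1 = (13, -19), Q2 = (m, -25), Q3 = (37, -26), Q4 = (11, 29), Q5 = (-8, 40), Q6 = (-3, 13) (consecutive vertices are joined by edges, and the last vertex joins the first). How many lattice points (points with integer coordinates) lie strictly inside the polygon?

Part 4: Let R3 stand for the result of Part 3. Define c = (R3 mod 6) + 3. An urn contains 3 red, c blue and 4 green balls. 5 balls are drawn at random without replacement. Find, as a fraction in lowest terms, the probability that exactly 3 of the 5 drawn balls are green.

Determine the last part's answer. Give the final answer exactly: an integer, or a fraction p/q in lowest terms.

2/11

Part 1: T(2) = -3*(-16) - 3*(9) = 21; iterating: T(2)=21, T(3)=-15, T(4)=-18, T(5)=99, T(6)=-243, T(7)=432, T(8)=-567, T(9)=405, T(10)=486, T(11)=-2673, T(12)=6561, T(13)=-11664, T(14)=15309, T(15)=-10935, T(16)=-13122, T(17)=72171, T(18)=-177147; answer -177147
Part 2: R1 = -177147; w = 177147; squarings mod 1824: 91^1=91, 91^2=985, 91^4=1681, 91^8=385, 91^16=481, 91^32=1537, 91^64=289, 91^128=1441, 91^256=769, 91^512=385, 91^1024=481, 91^2048=1537, 91^4096=289, 91^8192=1441, 91^16384=769, 91^32768=385, 91^65536=481, 91^131072=1537; 91^177147 = 91^1 * 91^2 * 91^8 * 91^16 * 91^32 * 91^64 * 91^128 * 91^256 * 91^512 * 91^4096 * 91^8192 * 91^32768 * 91^131072 = 835 (mod 1824); answer 835
Part 3: R2 = 835; m = 19; cross terms: (13*-25 - 19*-19)=36, (19*-26 - 37*-25)=431, (37*29 - 11*-26)=1359, (11*40 - -8*29)=672, (-8*13 - -3*40)=16, (-3*-19 - 13*13)=-112; twice the area = |2402| = 2402; area = 1201; boundary points = 6 + 1 + 1 + 1 + 1 + 16 = 26; strictly interior points = area - boundary/2 + 1 = 1189; answer 1189
Part 4: R3 = 1189; c = 4; total draws C(11,5) = 462; favorable C(4,3)*C(7,2) = 84; P = 2/11; answer 2/11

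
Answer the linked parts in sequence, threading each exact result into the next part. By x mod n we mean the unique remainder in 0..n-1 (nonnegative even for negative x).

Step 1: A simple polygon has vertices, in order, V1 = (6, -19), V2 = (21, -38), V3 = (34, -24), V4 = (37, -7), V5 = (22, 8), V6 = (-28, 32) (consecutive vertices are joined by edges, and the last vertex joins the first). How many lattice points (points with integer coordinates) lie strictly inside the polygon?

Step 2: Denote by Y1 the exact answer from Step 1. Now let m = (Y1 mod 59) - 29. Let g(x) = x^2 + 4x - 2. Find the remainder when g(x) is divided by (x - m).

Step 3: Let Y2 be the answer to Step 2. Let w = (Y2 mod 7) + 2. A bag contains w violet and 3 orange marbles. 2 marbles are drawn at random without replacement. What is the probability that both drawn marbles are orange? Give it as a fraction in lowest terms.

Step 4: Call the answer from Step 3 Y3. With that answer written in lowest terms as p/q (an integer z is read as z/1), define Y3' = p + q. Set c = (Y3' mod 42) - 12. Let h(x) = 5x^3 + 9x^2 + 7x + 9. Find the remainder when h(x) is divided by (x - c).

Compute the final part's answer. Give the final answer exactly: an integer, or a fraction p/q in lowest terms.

501

Step 1: cross terms: (6*-38 - 21*-19)=171, (21*-24 - 34*-38)=788, (34*-7 - 37*-24)=650, (37*8 - 22*-7)=450, (22*32 - -28*8)=928, (-28*-19 - 6*32)=340; twice the area = |3327| = 3327; area = 3327/2; boundary points = 1 + 1 + 1 + 15 + 2 + 17 = 37; strictly interior points = area - boundary/2 + 1 = 1646; answer 1646
Step 2: Y1 = 1646; m = 24; remainder = value at the root: 1*(24)^2 + 4*(24)^1 - 2 = (576) + (96) + (-2) = 670; answer 670
Step 3: Y2 = 670; w = 7; total draws C(10,2) = 45; favorable C(3,2) = 3; P = 1/15; answer 1/15
Step 4: Y3 = 1/15; threaded value p + q = 16; c = 4; remainder = value at the root: 5*(4)^3 + 9*(4)^2 + 7*(4)^1 + 9 = (320) + (144) + (28) + (9) = 501; answer 501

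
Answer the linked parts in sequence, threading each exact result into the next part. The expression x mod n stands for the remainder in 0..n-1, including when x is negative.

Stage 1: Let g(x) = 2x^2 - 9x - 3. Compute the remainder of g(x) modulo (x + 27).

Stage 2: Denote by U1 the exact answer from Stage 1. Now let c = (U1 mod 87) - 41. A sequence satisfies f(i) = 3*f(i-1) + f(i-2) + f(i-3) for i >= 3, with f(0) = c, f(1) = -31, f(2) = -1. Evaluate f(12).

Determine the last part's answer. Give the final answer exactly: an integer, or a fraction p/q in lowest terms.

-2014934

Stage 1: remainder = value at the root: 2*(-27)^2 - 9*(-27)^1 - 3 = (1458) + (243) + (-3) = 1698; answer 1698
Stage 2: U1 = 1698; c = 4; f(3) = 3*(-1) + 1*(-31) + 1*(4) = -30; iterating: f(3)=-30, f(4)=-122, f(5)=-397, f(6)=-1343, f(7)=-4548, f(8)=-15384, f(9)=-52043, f(10)=-176061, f(11)=-595610, f(12)=-2014934; answer -2014934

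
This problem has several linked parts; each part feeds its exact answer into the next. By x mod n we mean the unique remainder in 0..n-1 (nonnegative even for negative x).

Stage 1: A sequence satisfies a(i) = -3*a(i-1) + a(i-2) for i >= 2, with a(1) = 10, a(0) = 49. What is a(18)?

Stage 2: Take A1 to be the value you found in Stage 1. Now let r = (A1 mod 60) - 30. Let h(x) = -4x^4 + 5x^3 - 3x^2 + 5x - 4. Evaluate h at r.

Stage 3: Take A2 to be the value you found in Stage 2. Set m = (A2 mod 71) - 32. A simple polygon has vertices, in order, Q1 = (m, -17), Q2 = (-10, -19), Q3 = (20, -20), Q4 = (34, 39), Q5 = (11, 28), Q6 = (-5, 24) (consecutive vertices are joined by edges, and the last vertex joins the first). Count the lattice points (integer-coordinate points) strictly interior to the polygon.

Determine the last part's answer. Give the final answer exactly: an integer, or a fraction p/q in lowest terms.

2104

Stage 1: a(2) = -3*(10) + 1*(49) = 19; iterating: a(2)=19, a(3)=-47, a(4)=160, a(5)=-527, a(6)=1741, a(7)=-5750, a(8)=18991, a(9)=-62723, a(10)=207160, a(11)=-684203, a(12)=2259769, a(13)=-7463510, a(14)=24650299, a(15)=-81414407, a(16)=268893520, a(17)=-888094967, a(18)=2933178421; answer 2933178421
Stage 2: A1 = 2933178421; r = -29; -4*(-29)^4 + 5*(-29)^3 - 3*(-29)^2 + 5*(-29)^1 - 4 = (-2829124) + (-121945) + (-2523) + (-145) + (-4) = -2953741; answer -2953741
Stage 3: A2 = -2953741; m = -31; cross terms: (-31*-19 - -10*-17)=419, (-10*-20 - 20*-19)=580, (20*39 - 34*-20)=1460, (34*28 - 11*39)=523, (11*24 - -5*28)=404, (-5*-17 - -31*24)=829; twice the area = |4215| = 4215; area = 4215/2; boundary points = 1 + 1 + 1 + 1 + 4 + 1 = 9; strictly interior points = area - boundary/2 + 1 = 2104; answer 2104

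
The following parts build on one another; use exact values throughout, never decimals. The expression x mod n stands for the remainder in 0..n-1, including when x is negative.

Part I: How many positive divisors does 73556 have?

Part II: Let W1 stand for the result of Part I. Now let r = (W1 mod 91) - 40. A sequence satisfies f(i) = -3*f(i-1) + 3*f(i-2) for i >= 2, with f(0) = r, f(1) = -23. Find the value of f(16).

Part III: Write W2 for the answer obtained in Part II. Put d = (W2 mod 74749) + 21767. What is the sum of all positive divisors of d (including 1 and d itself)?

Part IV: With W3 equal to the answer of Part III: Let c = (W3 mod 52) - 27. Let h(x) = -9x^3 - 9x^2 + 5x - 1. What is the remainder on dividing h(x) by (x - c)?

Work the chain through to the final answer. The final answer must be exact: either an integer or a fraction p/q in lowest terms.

Part I: 73556 = 2^2 * 7 * 37 * 71; number of divisors = (2+1) * (1+1) * (1+1) * (1+1) = 24; answer 24
Part II: W1 = 24; r = -16; f(2) = -3*(-23) + 3*(-16) = 21; iterating: f(2)=21, f(3)=-132, f(4)=459, f(5)=-1773, f(6)=6696, f(7)=-25407, f(8)=96309, f(9)=-365148, f(10)=1384371, f(11)=-5248557, f(12)=19898784, f(13)=-75442023, f(14)=286022421, f(15)=-1084393332, f(16)=4111247259; answer 4111247259
Part III: W2 = 4111247259; d = 74026; 74026 = 2 * 37013; sigma = (1 + 2) * (1 + 37013) = 3 * 37014 = 111042; answer 111042
Part IV: W3 = 111042; c = -5; remainder = value at the root: -9*(-5)^3 - 9*(-5)^2 + 5*(-5)^1 - 1 = (1125) + (-225) + (-25) + (-1) = 874; answer 874

874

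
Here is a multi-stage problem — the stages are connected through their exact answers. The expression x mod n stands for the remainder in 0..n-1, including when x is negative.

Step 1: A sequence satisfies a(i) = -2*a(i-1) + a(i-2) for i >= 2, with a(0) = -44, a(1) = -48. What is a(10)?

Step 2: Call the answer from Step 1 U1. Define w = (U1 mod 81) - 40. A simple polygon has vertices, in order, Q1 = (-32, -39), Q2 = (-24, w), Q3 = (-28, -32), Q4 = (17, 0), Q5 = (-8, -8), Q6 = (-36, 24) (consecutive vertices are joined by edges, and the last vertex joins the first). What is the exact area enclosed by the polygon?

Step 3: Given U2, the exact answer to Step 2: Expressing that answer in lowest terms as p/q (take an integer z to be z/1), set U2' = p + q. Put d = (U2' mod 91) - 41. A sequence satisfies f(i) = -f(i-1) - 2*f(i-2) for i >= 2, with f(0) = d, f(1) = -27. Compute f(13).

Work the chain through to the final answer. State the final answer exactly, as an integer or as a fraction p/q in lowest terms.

-1323

Step 1: a(2) = -2*(-48) + 1*(-44) = 52; iterating: a(2)=52, a(3)=-152, a(4)=356, a(5)=-864, a(6)=2084, a(7)=-5032, a(8)=12148, a(9)=-29328, a(10)=70804; answer 70804
Step 2: U1 = 70804; w = -30; cross terms: (-32*-30 - -24*-39)=24, (-24*-32 - -28*-30)=-72, (-28*0 - 17*-32)=544, (17*-8 - -8*0)=-136, (-8*24 - -36*-8)=-480, (-36*-39 - -32*24)=2172; twice the area = |2052| = 2052; area = 1026; answer 1026
Step 3: U2 = 1026; threaded value p + q = 1027; d = -15; f(2) = -1*(-27) - 2*(-15) = 57; iterating: f(2)=57, f(3)=-3, f(4)=-111, f(5)=117, f(6)=105, f(7)=-339, f(8)=129, f(9)=549, f(10)=-807, f(11)=-291, f(12)=1905, f(13)=-1323; answer -1323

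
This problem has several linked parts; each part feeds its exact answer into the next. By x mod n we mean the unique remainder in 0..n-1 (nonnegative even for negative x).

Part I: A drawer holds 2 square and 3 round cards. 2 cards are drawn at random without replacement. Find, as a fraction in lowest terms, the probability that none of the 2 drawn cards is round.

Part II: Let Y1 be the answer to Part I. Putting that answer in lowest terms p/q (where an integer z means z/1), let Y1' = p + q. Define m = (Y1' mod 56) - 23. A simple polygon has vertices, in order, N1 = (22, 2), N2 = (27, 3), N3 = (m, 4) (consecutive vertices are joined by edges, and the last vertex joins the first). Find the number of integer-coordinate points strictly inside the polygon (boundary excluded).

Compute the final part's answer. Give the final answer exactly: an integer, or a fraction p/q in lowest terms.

Part I: total draws C(5,2) = 10; favorable C(2,2) = 1; P = 1/10; answer 1/10
Part II: Y1 = 1/10; threaded value p + q = 11; m = -12; cross terms: (22*3 - 27*2)=12, (27*4 - -12*3)=144, (-12*2 - 22*4)=-112; twice the area = |44| = 44; area = 22; boundary points = 1 + 1 + 2 = 4; strictly interior points = area - boundary/2 + 1 = 21; answer 21

21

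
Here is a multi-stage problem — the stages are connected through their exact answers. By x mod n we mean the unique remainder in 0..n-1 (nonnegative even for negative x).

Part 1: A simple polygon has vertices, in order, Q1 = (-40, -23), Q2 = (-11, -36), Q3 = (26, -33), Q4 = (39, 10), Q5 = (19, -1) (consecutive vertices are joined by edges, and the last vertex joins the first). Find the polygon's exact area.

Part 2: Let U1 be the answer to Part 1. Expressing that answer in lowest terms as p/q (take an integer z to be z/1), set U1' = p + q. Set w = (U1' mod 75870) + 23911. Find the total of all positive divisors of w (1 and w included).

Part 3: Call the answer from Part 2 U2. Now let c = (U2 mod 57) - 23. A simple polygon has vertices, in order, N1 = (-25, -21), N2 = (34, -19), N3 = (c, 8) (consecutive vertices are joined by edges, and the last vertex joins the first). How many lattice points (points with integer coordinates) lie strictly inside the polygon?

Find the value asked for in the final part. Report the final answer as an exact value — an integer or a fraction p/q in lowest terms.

852

Part 1: cross terms: (-40*-36 - -11*-23)=1187, (-11*-33 - 26*-36)=1299, (26*10 - 39*-33)=1547, (39*-1 - 19*10)=-229, (19*-23 - -40*-1)=-477; twice the area = |3327| = 3327; area = 3327/2; answer 3327/2
Part 2: U1 = 3327/2; threaded value p + q = 3329; w = 27240; 27240 = 2^3 * 3 * 5 * 227; sigma = (1 + 2 + 4 + 8) * (1 + 3) * (1 + 5) * (1 + 227) = 15 * 4 * 6 * 228 = 82080; answer 82080
Part 3: U2 = 82080; c = -23; cross terms: (-25*-19 - 34*-21)=1189, (34*8 - -23*-19)=-165, (-23*-21 - -25*8)=683; twice the area = |1707| = 1707; area = 1707/2; boundary points = 1 + 3 + 1 = 5; strictly interior points = area - boundary/2 + 1 = 852; answer 852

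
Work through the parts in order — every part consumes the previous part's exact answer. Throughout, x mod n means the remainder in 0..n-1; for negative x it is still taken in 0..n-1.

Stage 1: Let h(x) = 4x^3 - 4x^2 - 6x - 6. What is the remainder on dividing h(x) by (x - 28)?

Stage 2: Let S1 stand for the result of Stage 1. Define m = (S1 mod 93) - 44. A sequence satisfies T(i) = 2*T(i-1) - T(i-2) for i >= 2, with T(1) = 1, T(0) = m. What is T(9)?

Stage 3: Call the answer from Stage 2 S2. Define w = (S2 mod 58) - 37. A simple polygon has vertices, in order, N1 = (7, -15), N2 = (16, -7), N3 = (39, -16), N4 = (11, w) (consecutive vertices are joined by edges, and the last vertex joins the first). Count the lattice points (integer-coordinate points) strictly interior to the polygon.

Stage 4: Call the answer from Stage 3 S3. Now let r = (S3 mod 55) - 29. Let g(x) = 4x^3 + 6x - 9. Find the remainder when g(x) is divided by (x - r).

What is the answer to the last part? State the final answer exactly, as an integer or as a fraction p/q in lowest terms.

-11069

Stage 1: remainder = value at the root: 4*(28)^3 - 4*(28)^2 - 6*(28)^1 - 6 = (87808) + (-3136) + (-168) + (-6) = 84498; answer 84498
Stage 2: S1 = 84498; m = 10; T(2) = 2*(1) - 1*(10) = -8; iterating: T(2)=-8, T(3)=-17, T(4)=-26, T(5)=-35, T(6)=-44, T(7)=-53, T(8)=-62, T(9)=-71; answer -71
Stage 3: S2 = -71; w = 8; cross terms: (7*-7 - 16*-15)=191, (16*-16 - 39*-7)=17, (39*8 - 11*-16)=488, (11*-15 - 7*8)=-221; twice the area = |475| = 475; area = 475/2; boundary points = 1 + 1 + 4 + 1 = 7; strictly interior points = area - boundary/2 + 1 = 235; answer 235
Stage 4: S3 = 235; r = -14; remainder = value at the root: 4*(-14)^3 + 6*(-14)^1 - 9 = (-10976) + (-84) + (-9) = -11069; answer -11069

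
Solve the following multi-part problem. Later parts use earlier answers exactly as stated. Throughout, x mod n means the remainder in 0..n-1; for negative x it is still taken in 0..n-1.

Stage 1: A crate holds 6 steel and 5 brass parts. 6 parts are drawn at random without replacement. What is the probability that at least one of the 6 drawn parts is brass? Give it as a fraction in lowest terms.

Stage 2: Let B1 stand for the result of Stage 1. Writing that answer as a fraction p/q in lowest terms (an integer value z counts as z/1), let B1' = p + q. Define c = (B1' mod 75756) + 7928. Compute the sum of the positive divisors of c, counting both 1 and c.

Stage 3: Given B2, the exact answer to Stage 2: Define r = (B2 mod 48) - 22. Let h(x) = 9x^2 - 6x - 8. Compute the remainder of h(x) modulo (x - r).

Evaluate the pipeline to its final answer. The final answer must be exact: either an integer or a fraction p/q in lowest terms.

Stage 1: total draws C(11,6) = 462; complement C(6,6) = 1; favorable 462 - 1 = 461; P = 461/462; answer 461/462
Stage 2: B1 = 461/462; threaded value p + q = 923; c = 8851; 8851 = 53 * 167; sigma = (1 + 53) * (1 + 167) = 54 * 168 = 9072; answer 9072
Stage 3: B2 = 9072; r = -22; remainder = value at the root: 9*(-22)^2 - 6*(-22)^1 - 8 = (4356) + (132) + (-8) = 4480; answer 4480

4480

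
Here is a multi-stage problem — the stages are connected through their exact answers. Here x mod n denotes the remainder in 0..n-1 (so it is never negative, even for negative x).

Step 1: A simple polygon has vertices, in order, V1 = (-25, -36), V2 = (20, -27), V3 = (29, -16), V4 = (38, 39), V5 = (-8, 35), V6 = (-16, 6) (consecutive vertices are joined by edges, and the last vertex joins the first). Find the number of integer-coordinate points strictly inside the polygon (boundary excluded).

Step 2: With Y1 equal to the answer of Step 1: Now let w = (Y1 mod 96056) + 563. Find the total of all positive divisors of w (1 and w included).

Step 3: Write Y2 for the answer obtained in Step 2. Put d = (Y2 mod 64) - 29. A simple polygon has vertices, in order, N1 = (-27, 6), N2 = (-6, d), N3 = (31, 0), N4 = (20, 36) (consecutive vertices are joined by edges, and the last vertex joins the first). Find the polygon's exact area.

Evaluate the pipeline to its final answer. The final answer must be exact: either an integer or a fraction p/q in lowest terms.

Step 1: cross terms: (-25*-27 - 20*-36)=1395, (20*-16 - 29*-27)=463, (29*39 - 38*-16)=1739, (38*35 - -8*39)=1642, (-8*6 - -16*35)=512, (-16*-36 - -25*6)=726; twice the area = |6477| = 6477; area = 6477/2; boundary points = 9 + 1 + 1 + 2 + 1 + 3 = 17; strictly interior points = area - boundary/2 + 1 = 3231; answer 3231
Step 2: Y1 = 3231; w = 3794; 3794 = 2 * 7 * 271; sigma = (1 + 2) * (1 + 7) * (1 + 271) = 3 * 8 * 272 = 6528; answer 6528
Step 3: Y2 = 6528; d = -29; cross terms: (-27*-29 - -6*6)=819, (-6*0 - 31*-29)=899, (31*36 - 20*0)=1116, (20*6 - -27*36)=1092; twice the area = |3926| = 3926; area = 1963; answer 1963

1963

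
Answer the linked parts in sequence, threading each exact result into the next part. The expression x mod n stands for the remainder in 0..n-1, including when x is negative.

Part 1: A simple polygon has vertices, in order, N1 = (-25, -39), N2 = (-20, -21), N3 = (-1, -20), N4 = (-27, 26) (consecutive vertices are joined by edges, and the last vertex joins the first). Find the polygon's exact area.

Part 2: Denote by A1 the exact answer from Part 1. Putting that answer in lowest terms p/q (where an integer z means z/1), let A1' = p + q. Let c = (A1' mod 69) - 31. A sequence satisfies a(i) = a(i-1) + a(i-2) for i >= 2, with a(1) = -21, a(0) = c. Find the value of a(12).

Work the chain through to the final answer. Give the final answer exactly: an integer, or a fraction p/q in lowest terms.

Part 1: cross terms: (-25*-21 - -20*-39)=-255, (-20*-20 - -1*-21)=379, (-1*26 - -27*-20)=-566, (-27*-39 - -25*26)=1703; twice the area = |1261| = 1261; area = 1261/2; answer 1261/2
Part 2: A1 = 1261/2; threaded value p + q = 1263; c = -10; a(2) = 1*(-21) + 1*(-10) = -31; iterating: a(2)=-31, a(3)=-52, a(4)=-83, a(5)=-135, a(6)=-218, a(7)=-353, a(8)=-571, a(9)=-924, a(10)=-1495, a(11)=-2419, a(12)=-3914; answer -3914

-3914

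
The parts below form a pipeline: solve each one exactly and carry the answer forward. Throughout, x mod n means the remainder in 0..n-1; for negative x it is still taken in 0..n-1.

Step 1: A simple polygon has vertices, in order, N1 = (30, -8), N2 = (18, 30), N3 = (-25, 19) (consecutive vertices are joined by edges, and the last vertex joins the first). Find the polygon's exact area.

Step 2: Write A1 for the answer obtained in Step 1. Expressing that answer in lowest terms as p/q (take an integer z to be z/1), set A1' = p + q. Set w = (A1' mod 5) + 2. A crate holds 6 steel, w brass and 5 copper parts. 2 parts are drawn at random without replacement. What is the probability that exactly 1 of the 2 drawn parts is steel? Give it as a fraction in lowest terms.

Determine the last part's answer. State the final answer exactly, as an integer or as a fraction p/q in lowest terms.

33/68

Step 1: cross terms: (30*30 - 18*-8)=1044, (18*19 - -25*30)=1092, (-25*-8 - 30*19)=-370; twice the area = |1766| = 1766; area = 883; answer 883
Step 2: A1 = 883; threaded value p + q = 884; w = 6; total draws C(17,2) = 136; favorable C(6,1)*C(11,1) = 66; P = 33/68; answer 33/68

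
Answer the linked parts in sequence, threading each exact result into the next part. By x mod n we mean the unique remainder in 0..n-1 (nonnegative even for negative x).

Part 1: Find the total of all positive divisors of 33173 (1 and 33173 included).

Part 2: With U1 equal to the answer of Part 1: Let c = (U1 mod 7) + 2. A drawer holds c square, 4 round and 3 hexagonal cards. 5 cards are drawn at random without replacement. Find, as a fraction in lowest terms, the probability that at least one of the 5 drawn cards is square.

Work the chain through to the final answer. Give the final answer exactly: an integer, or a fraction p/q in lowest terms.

Part 1: 33173 = 7^2 * 677; sigma = (1 + 7 + 49) * (1 + 677) = 57 * 678 = 38646; answer 38646
Part 2: U1 = 38646; c = 8; total draws C(15,5) = 3003; complement C(7,5) = 21; favorable 3003 - 21 = 2982; P = 142/143; answer 142/143

142/143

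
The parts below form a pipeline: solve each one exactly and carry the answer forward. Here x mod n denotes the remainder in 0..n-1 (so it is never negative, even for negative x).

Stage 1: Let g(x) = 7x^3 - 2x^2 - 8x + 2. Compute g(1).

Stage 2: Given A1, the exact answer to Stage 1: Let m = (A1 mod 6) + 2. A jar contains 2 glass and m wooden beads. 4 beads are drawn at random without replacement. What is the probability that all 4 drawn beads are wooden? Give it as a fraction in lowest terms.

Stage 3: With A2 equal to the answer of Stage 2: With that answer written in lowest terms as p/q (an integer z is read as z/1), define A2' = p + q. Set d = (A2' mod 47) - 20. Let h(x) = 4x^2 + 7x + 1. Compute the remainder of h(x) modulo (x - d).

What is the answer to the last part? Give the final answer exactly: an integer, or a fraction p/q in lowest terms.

Stage 1: 7*(1)^3 - 2*(1)^2 - 8*(1)^1 + 2 = (7) + (-2) + (-8) + (2) = -1; answer -1
Stage 2: A1 = -1; m = 7; total draws C(9,4) = 126; favorable C(7,4) = 35; P = 5/18; answer 5/18
Stage 3: A2 = 5/18; threaded value p + q = 23; d = 3; remainder = value at the root: 4*(3)^2 + 7*(3)^1 + 1 = (36) + (21) + (1) = 58; answer 58

58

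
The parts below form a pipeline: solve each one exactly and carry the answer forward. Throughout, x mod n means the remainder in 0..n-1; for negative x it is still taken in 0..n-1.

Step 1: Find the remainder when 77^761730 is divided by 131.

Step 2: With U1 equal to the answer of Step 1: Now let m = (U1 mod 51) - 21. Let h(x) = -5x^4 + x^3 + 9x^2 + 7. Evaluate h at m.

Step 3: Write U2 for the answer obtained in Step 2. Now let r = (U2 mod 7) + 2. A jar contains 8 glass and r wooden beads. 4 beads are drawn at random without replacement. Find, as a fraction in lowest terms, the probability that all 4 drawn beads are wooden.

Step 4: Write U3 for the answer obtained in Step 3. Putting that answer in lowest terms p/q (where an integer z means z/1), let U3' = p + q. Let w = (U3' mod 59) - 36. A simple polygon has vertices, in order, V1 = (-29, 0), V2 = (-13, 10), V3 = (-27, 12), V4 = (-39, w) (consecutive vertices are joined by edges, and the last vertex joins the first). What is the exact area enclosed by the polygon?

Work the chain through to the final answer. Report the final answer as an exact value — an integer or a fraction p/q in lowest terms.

150

Step 1: squarings mod 131: 77^1=77, 77^2=34, 77^4=108, 77^8=5, 77^16=25, 77^32=101, 77^64=114, 77^128=27, 77^256=74, 77^512=105, 77^1024=21, 77^2048=48, 77^4096=77, 77^8192=34, 77^16384=108, 77^32768=5, 77^65536=25, 77^131072=101, 77^262144=114, 77^524288=27; 77^761730 = 77^2 * 77^128 * 77^256 * 77^512 * 77^1024 * 77^2048 * 77^4096 * 77^32768 * 77^65536 * 77^131072 * 77^524288 = 52 (mod 131); answer 52
Step 2: U1 = 52; m = -20; -5*(-20)^4 + 1*(-20)^3 + 9*(-20)^2 + 7 = (-800000) + (-8000) + (3600) + (7) = -804393; answer -804393
Step 3: U2 = -804393; r = 7; total draws C(15,4) = 1365; favorable C(7,4) = 35; P = 1/39; answer 1/39
Step 4: U3 = 1/39; threaded value p + q = 40; w = 4; cross terms: (-29*10 - -13*0)=-290, (-13*12 - -27*10)=114, (-27*4 - -39*12)=360, (-39*0 - -29*4)=116; twice the area = |300| = 300; area = 150; answer 150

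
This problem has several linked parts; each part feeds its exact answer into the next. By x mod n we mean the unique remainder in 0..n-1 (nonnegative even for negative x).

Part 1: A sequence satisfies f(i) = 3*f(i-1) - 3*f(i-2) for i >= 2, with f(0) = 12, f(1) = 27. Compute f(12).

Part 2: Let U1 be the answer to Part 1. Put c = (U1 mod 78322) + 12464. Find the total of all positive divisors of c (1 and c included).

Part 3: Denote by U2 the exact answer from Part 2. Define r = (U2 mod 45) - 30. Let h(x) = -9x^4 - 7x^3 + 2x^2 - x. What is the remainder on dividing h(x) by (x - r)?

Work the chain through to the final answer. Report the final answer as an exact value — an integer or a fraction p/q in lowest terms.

Part 1: f(2) = 3*(27) - 3*(12) = 45; iterating: f(2)=45, f(3)=54, f(4)=27, f(5)=-81, f(6)=-324, f(7)=-729, f(8)=-1215, f(9)=-1458, f(10)=-729, f(11)=2187, f(12)=8748; answer 8748
Part 2: U1 = 8748; c = 21212; 21212 = 2^2 * 5303; sigma = (1 + 2 + 4) * (1 + 5303) = 7 * 5304 = 37128; answer 37128
Part 3: U2 = 37128; r = -27; remainder = value at the root: -9*(-27)^4 - 7*(-27)^3 + 2*(-27)^2 - 1*(-27)^1 = (-4782969) + (137781) + (1458) + (27) = -4643703; answer -4643703

-4643703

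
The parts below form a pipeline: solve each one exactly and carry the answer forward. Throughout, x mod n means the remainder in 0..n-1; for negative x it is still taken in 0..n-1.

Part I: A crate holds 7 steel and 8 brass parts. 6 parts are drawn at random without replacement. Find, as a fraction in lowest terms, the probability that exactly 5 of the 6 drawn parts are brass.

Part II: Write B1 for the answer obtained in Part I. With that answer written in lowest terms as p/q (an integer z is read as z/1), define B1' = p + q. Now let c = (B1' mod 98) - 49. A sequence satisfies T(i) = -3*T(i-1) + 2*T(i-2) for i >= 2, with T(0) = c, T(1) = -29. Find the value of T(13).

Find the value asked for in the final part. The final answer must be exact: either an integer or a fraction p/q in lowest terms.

-177089591

Part I: total draws C(15,6) = 5005; favorable C(8,5)*C(7,1) = 392; P = 56/715; answer 56/715
Part II: B1 = 56/715; threaded value p + q = 771; c = 36; T(2) = -3*(-29) + 2*(36) = 159; iterating: T(2)=159, T(3)=-535, T(4)=1923, T(5)=-6839, T(6)=24363, T(7)=-86767, T(8)=309027, T(9)=-1100615, T(10)=3919899, T(11)=-13960927, T(12)=49722579, T(13)=-177089591; answer -177089591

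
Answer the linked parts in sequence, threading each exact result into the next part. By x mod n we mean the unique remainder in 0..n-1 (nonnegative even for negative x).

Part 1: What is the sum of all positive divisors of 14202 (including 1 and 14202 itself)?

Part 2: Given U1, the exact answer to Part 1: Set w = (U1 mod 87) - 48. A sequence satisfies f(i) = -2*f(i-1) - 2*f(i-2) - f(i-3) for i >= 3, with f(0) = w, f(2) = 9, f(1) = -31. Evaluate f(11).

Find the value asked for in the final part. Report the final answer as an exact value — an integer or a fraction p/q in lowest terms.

125

Part 1: 14202 = 2 * 3^3 * 263; sigma = (1 + 2) * (1 + 3 + 9 + 27) * (1 + 263) = 3 * 40 * 264 = 31680; answer 31680
Part 2: U1 = 31680; w = -36; f(3) = -2*(9) - 2*(-31) - 1*(-36) = 80; iterating: f(3)=80, f(4)=-147, f(5)=125, f(6)=-36, f(7)=-31, f(8)=9, f(9)=80, f(10)=-147, f(11)=125; answer 125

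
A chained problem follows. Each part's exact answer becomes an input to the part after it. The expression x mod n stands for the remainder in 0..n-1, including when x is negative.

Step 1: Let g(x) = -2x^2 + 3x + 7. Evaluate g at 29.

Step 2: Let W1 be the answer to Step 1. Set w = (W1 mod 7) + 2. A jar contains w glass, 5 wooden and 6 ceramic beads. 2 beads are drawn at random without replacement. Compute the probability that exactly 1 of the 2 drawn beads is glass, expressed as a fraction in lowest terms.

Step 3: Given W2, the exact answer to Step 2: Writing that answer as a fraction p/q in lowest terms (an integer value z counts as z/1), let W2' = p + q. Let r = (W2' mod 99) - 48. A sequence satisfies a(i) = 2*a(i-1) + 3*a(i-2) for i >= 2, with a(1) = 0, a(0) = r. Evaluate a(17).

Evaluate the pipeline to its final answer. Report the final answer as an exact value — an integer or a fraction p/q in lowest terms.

-742555920

Step 1: -2*(29)^2 + 3*(29)^1 + 7 = (-1682) + (87) + (7) = -1588; answer -1588
Step 2: W1 = -1588; w = 3; total draws C(14,2) = 91; favorable C(3,1)*C(11,1) = 33; P = 33/91; answer 33/91
Step 3: W2 = 33/91; threaded value p + q = 124; r = -23; a(2) = 2*(0) + 3*(-23) = -69; iterating: a(2)=-69, a(3)=-138, a(4)=-483, a(5)=-1380, a(6)=-4209, a(7)=-12558, a(8)=-37743, a(9)=-113160, a(10)=-339549, a(11)=-1018578, a(12)=-3055803, a(13)=-9167340, a(14)=-27502089, a(15)=-82506198, a(16)=-247518663, a(17)=-742555920; answer -742555920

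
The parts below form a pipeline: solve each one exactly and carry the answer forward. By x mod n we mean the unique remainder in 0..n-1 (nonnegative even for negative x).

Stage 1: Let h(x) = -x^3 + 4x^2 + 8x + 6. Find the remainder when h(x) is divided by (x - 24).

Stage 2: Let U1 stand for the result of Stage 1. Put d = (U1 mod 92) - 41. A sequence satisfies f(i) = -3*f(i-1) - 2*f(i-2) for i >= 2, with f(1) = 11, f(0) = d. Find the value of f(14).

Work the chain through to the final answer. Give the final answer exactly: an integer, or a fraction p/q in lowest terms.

Stage 1: remainder = value at the root: -1*(24)^3 + 4*(24)^2 + 8*(24)^1 + 6 = (-13824) + (2304) + (192) + (6) = -11322; answer -11322
Stage 2: U1 = -11322; d = 45; f(2) = -3*(11) - 2*(45) = -123; iterating: f(2)=-123, f(3)=347, f(4)=-795, f(5)=1691, f(6)=-3483, f(7)=7067, f(8)=-14235, f(9)=28571, f(10)=-57243, f(11)=114587, f(12)=-229275, f(13)=458651, f(14)=-917403; answer -917403

-917403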